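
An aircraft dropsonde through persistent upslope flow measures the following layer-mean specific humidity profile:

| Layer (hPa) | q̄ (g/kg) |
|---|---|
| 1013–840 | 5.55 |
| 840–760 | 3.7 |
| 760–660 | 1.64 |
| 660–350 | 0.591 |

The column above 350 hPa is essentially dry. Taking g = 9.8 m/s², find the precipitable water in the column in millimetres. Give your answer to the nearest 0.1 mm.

Precipitable water is the column-integrated vapour mass per unit area: PW = (1/g) Σ q̄ Δp, with q in kg/kg and Δp in Pa (1 kg/m² of water = 1 mm).
Layer 1013–840 hPa: Δp = 173 hPa = 17300 Pa, q̄ = 0.00555 kg/kg → 0.00555 × 17300 / 9.8 = 9.80 mm
Layer 840–760 hPa: Δp = 80 hPa = 8000 Pa, q̄ = 0.0037 kg/kg → 0.0037 × 8000 / 9.8 = 3.02 mm
Layer 760–660 hPa: Δp = 100 hPa = 10000 Pa, q̄ = 0.00164 kg/kg → 0.00164 × 10000 / 9.8 = 1.67 mm
Layer 660–350 hPa: Δp = 310 hPa = 31000 Pa, q̄ = 0.000591 kg/kg → 0.000591 × 31000 / 9.8 = 1.87 mm
PW = 9.80 + 3.02 + 1.67 + 1.87 = 16.36 ≈ 16.4 mm.

PW ≈ 16.4 mm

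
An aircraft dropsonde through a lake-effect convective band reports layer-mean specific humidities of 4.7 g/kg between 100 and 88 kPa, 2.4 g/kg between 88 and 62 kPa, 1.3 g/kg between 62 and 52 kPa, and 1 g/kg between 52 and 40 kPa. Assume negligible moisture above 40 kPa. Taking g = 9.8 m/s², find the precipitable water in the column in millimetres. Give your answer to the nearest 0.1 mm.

Precipitable water is the column-integrated vapour mass per unit area: PW = (1/g) Σ q̄ Δp, with q in kg/kg and Δp in Pa (1 kg/m² of water = 1 mm).
Layer 100–88 kPa: Δp = 120 hPa = 12000 Pa, q̄ = 0.0047 kg/kg → 0.0047 × 12000 / 9.8 = 5.76 mm
Layer 88–62 kPa: Δp = 260 hPa = 26000 Pa, q̄ = 0.0024 kg/kg → 0.0024 × 26000 / 9.8 = 6.37 mm
Layer 62–52 kPa: Δp = 100 hPa = 10000 Pa, q̄ = 0.0013 kg/kg → 0.0013 × 10000 / 9.8 = 1.33 mm
Layer 52–40 kPa: Δp = 120 hPa = 12000 Pa, q̄ = 0.001 kg/kg → 0.001 × 12000 / 9.8 = 1.22 mm
PW = 5.76 + 6.37 + 1.33 + 1.22 = 14.68 ≈ 14.7 mm.

PW ≈ 14.7 mm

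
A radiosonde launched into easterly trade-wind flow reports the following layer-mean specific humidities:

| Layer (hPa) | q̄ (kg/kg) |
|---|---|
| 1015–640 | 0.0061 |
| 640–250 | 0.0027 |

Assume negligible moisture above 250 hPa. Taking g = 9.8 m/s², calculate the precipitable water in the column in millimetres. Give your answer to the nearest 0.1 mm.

Precipitable water is the column-integrated vapour mass per unit area: PW = (1/g) Σ q̄ Δp, with q in kg/kg and Δp in Pa (1 kg/m² of water = 1 mm).
Layer 1015–640 hPa: Δp = 375 hPa = 37500 Pa, q̄ = 0.0061 kg/kg → 0.0061 × 37500 / 9.8 = 23.34 mm
Layer 640–250 hPa: Δp = 390 hPa = 39000 Pa, q̄ = 0.0027 kg/kg → 0.0027 × 39000 / 9.8 = 10.74 mm
PW = 23.34 + 10.74 = 34.08 ≈ 34.1 mm.

PW ≈ 34.1 mm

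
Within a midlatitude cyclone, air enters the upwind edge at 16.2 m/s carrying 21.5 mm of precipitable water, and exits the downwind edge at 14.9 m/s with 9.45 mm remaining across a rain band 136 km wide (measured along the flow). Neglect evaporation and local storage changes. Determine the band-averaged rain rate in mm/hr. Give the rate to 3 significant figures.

Column moisture flux per unit crosswind length is F = V × PW.
Inflow: F_in = 16.2 × 21.5 = 348.3 mm·m/s
Outflow: F_out = 14.9 × 9.45 = 140.805 mm·m/s
Steady-state rate R = (F_in − F_out)/L = (348.3 − 140.805) / 136000 m = 1.526e-03 mm/s.
R = 1.526e-03 × 3600 = 5.49 mm/hr.

R ≈ 5.49 mm/hr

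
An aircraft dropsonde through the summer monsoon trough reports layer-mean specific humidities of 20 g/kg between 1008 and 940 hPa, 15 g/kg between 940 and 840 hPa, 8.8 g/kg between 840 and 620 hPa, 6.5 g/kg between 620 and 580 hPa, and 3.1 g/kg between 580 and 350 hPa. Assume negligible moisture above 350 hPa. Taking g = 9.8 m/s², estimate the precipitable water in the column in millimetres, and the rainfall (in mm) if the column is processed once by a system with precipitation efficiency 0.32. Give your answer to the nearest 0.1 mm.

PW ≈ 58.9 mm; rainfall ≈ 18.8 mm

Precipitable water is the column-integrated vapour mass per unit area: PW = (1/g) Σ q̄ Δp, with q in kg/kg and Δp in Pa (1 kg/m² of water = 1 mm).
Layer 1008–940 hPa: Δp = 68 hPa = 6800 Pa, q̄ = 0.02 kg/kg → 0.02 × 6800 / 9.8 = 13.88 mm
Layer 940–840 hPa: Δp = 100 hPa = 10000 Pa, q̄ = 0.015 kg/kg → 0.015 × 10000 / 9.8 = 15.31 mm
Layer 840–620 hPa: Δp = 220 hPa = 22000 Pa, q̄ = 0.0088 kg/kg → 0.0088 × 22000 / 9.8 = 19.76 mm
Layer 620–580 hPa: Δp = 40 hPa = 4000 Pa, q̄ = 0.0065 kg/kg → 0.0065 × 4000 / 9.8 = 2.65 mm
Layer 580–350 hPa: Δp = 230 hPa = 23000 Pa, q̄ = 0.0031 kg/kg → 0.0031 × 23000 / 9.8 = 7.28 mm
PW = 13.88 + 15.31 + 19.76 + 2.65 + 7.28 = 58.88 ≈ 58.9 mm.
Rainfall = ε × PW = 0.32 × 58.9 = 18.8 mm.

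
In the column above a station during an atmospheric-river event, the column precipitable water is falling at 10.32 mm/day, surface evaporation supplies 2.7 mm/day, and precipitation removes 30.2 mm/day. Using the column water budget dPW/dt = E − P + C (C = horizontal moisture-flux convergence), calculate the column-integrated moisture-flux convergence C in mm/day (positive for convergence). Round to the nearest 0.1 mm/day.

dPW/dt = -10.32 mm/day.
C = dPW/dt − E + P = (-10.32) − 2.7 + 30.2 = 17.2 mm/day.

C ≈ 17.2 mm/day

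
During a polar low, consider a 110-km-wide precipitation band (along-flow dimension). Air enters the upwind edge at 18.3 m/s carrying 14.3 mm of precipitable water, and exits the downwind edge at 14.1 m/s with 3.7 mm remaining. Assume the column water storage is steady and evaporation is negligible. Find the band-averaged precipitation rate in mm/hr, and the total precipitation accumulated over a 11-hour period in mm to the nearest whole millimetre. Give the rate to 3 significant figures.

Column moisture flux per unit crosswind length is F = V × PW.
Inflow: F_in = 18.3 × 14.3 = 261.69 mm·m/s
Outflow: F_out = 14.1 × 3.7 = 52.17 mm·m/s
Steady-state rate R = (F_in − F_out)/L = (261.69 − 52.17) / 110000 m = 1.905e-03 mm/s.
R = 1.905e-03 × 3600 = 6.86 mm/hr.
Over 11 h: total = 6.86 × 11 = 75.46 ≈ 75 mm.

R ≈ 6.86 mm/hr; total ≈ 75 mm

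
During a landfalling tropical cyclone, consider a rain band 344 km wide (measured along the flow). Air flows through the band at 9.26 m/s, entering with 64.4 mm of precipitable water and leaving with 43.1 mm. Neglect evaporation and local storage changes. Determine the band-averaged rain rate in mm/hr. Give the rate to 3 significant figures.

R ≈ 2.06 mm/hr

Column moisture flux per unit crosswind length is F = V × PW.
Inflow: F_in = 9.26 × 64.4 = 596.344 mm·m/s
Outflow: F_out = 9.26 × 43.1 = 399.106 mm·m/s
Steady-state rate R = (F_in − F_out)/L = (596.344 − 399.106) / 344000 m = 5.734e-04 mm/s.
R = 5.734e-04 × 3600 = 2.06 mm/hr.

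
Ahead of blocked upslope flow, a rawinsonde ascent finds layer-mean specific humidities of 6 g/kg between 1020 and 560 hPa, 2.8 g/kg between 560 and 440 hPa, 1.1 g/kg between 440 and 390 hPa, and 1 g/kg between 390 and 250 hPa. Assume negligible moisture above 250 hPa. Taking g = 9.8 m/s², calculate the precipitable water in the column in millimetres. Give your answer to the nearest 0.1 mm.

Precipitable water is the column-integrated vapour mass per unit area: PW = (1/g) Σ q̄ Δp, with q in kg/kg and Δp in Pa (1 kg/m² of water = 1 mm).
Layer 1020–560 hPa: Δp = 460 hPa = 46000 Pa, q̄ = 0.006 kg/kg → 0.006 × 46000 / 9.8 = 28.16 mm
Layer 560–440 hPa: Δp = 120 hPa = 12000 Pa, q̄ = 0.0028 kg/kg → 0.0028 × 12000 / 9.8 = 3.43 mm
Layer 440–390 hPa: Δp = 50 hPa = 5000 Pa, q̄ = 0.0011 kg/kg → 0.0011 × 5000 / 9.8 = 0.56 mm
Layer 390–250 hPa: Δp = 140 hPa = 14000 Pa, q̄ = 0.001 kg/kg → 0.001 × 14000 / 9.8 = 1.43 mm
PW = 28.16 + 3.43 + 0.56 + 1.43 = 33.58 ≈ 33.6 mm.

PW ≈ 33.6 mm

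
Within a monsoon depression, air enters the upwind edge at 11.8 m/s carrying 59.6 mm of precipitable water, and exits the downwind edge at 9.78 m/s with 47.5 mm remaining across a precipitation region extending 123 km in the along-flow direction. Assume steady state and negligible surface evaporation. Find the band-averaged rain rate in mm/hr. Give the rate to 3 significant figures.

R ≈ 6.99 mm/hr

Column moisture flux per unit crosswind length is F = V × PW.
Inflow: F_in = 11.8 × 59.6 = 703.28 mm·m/s
Outflow: F_out = 9.78 × 47.5 = 464.55 mm·m/s
Steady-state rate R = (F_in − F_out)/L = (703.28 − 464.55) / 123000 m = 1.941e-03 mm/s.
R = 1.941e-03 × 3600 = 6.99 mm/hr.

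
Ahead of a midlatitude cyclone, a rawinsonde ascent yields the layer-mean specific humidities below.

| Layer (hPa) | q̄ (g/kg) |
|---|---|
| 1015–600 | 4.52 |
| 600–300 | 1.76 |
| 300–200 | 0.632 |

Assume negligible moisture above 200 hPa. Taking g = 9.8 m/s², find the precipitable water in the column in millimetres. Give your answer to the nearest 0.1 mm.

Precipitable water is the column-integrated vapour mass per unit area: PW = (1/g) Σ q̄ Δp, with q in kg/kg and Δp in Pa (1 kg/m² of water = 1 mm).
Layer 1015–600 hPa: Δp = 415 hPa = 41500 Pa, q̄ = 0.00452 kg/kg → 0.00452 × 41500 / 9.8 = 19.14 mm
Layer 600–300 hPa: Δp = 300 hPa = 30000 Pa, q̄ = 0.00176 kg/kg → 0.00176 × 30000 / 9.8 = 5.39 mm
Layer 300–200 hPa: Δp = 100 hPa = 10000 Pa, q̄ = 0.000632 kg/kg → 0.000632 × 10000 / 9.8 = 0.64 mm
PW = 19.14 + 5.39 + 0.64 = 25.17 ≈ 25.2 mm.

PW ≈ 25.2 mm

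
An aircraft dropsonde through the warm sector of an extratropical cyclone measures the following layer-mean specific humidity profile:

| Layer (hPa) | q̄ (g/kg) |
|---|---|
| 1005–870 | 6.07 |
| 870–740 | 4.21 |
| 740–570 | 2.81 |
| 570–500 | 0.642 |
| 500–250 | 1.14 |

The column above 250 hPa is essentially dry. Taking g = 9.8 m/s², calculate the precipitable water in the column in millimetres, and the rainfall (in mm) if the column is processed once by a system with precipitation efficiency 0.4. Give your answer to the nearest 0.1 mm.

Precipitable water is the column-integrated vapour mass per unit area: PW = (1/g) Σ q̄ Δp, with q in kg/kg and Δp in Pa (1 kg/m² of water = 1 mm).
Layer 1005–870 hPa: Δp = 135 hPa = 13500 Pa, q̄ = 0.00607 kg/kg → 0.00607 × 13500 / 9.8 = 8.36 mm
Layer 870–740 hPa: Δp = 130 hPa = 13000 Pa, q̄ = 0.00421 kg/kg → 0.00421 × 13000 / 9.8 = 5.58 mm
Layer 740–570 hPa: Δp = 170 hPa = 17000 Pa, q̄ = 0.00281 kg/kg → 0.00281 × 17000 / 9.8 = 4.87 mm
Layer 570–500 hPa: Δp = 70 hPa = 7000 Pa, q̄ = 0.000642 kg/kg → 0.000642 × 7000 / 9.8 = 0.46 mm
Layer 500–250 hPa: Δp = 250 hPa = 25000 Pa, q̄ = 0.00114 kg/kg → 0.00114 × 25000 / 9.8 = 2.91 mm
PW = 8.36 + 5.58 + 4.87 + 0.46 + 2.91 = 22.18 ≈ 22.2 mm.
Rainfall = ε × PW = 0.4 × 22.2 = 8.9 mm.

PW ≈ 22.2 mm; rainfall ≈ 8.9 mm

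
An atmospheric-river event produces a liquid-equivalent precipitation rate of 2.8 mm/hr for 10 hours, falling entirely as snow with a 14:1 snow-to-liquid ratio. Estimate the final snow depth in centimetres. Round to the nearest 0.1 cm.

Liquid-equivalent depth = 2.8 × 10 = 28 mm.
Snow depth = 28 mm × 14 = 392 mm = 39.2 cm.

snow depth ≈ 39.2 cm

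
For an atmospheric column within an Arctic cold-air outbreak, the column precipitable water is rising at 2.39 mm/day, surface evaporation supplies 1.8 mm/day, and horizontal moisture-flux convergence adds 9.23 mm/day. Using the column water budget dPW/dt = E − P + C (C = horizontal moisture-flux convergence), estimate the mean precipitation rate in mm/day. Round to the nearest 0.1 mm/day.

dPW/dt = +2.39 mm/day.
P = E + C − dPW/dt = 1.8 + (9.23) − (+2.39) = 8.6 mm/day.

P ≈ 8.6 mm/day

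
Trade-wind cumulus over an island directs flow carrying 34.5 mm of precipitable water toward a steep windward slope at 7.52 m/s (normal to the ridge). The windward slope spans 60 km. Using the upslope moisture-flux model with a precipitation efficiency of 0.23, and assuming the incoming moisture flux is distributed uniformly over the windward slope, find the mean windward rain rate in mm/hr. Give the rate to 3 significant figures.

R ≈ 3.58 mm/hr

Incoming column moisture flux per unit ridge length: F = V × PW = 7.52 × 34.5 = 259.44 mm·m/s.
Spread over the 60 km slope with efficiency ε = 0.23: R = ε·F/W = 0.23 × 259.44 / 60000 m = 9.945e-04 mm/s.
R = 9.945e-04 × 3600 = 3.58 mm/hr.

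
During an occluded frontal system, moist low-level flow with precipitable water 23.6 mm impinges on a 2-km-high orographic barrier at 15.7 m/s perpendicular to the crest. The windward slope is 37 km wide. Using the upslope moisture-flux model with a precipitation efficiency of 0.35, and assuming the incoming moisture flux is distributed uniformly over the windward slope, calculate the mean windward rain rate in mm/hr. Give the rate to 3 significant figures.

R ≈ 12.6 mm/hr

Incoming column moisture flux per unit ridge length: F = V × PW = 15.7 × 23.6 = 370.52 mm·m/s.
Spread over the 37 km slope with efficiency ε = 0.35: R = ε·F/W = 0.35 × 370.52 / 37000 m = 3.505e-03 mm/s.
R = 3.505e-03 × 3600 = 12.6 mm/hr.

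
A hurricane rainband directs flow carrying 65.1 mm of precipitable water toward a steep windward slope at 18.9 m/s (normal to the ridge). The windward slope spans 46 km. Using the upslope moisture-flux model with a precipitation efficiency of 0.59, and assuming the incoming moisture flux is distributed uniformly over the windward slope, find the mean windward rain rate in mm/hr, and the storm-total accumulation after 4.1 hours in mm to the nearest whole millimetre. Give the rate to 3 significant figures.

R ≈ 56.8 mm/hr; total ≈ 233 mm

Incoming column moisture flux per unit ridge length: F = V × PW = 18.9 × 65.1 = 1230.39 mm·m/s.
Spread over the 46 km slope with efficiency ε = 0.59: R = ε·F/W = 0.59 × 1230.39 / 46000 m = 1.578e-02 mm/s.
R = 1.578e-02 × 3600 = 56.8 mm/hr.
Over 4.1 h: total = 56.8 × 4.1 = 232.88 ≈ 233 mm.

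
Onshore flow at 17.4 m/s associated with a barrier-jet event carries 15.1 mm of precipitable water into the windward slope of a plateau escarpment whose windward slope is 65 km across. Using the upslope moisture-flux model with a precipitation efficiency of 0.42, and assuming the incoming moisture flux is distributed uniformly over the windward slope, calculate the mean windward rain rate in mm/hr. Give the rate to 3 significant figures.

R ≈ 6.11 mm/hr

Incoming column moisture flux per unit ridge length: F = V × PW = 17.4 × 15.1 = 262.74 mm·m/s.
Spread over the 65 km slope with efficiency ε = 0.42: R = ε·F/W = 0.42 × 262.74 / 65000 m = 1.698e-03 mm/s.
R = 1.698e-03 × 3600 = 6.11 mm/hr.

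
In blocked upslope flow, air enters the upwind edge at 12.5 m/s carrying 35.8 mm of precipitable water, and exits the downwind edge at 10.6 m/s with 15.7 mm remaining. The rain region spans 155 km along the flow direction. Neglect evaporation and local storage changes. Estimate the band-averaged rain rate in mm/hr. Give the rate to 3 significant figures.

R ≈ 6.53 mm/hr

Column moisture flux per unit crosswind length is F = V × PW.
Inflow: F_in = 12.5 × 35.8 = 447.5 mm·m/s
Outflow: F_out = 10.6 × 15.7 = 166.42 mm·m/s
Steady-state rate R = (F_in − F_out)/L = (447.5 − 166.42) / 155000 m = 1.813e-03 mm/s.
R = 1.813e-03 × 3600 = 6.53 mm/hr.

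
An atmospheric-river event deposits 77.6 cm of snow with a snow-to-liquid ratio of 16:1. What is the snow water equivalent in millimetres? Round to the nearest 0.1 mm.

SWE ≈ 48.5 mm

SWE = snow depth / ratio = 77.6 cm / 16 = 4.850 cm = 48.5 mm.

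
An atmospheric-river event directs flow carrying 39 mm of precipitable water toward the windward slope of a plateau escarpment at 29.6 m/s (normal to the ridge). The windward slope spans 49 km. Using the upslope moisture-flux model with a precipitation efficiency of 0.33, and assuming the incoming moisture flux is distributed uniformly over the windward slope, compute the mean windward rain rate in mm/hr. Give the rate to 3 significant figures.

R ≈ 28.0 mm/hr

Incoming column moisture flux per unit ridge length: F = V × PW = 29.6 × 39 = 1154.4 mm·m/s.
Spread over the 49 km slope with efficiency ε = 0.33: R = ε·F/W = 0.33 × 1154.4 / 49000 m = 7.775e-03 mm/s.
R = 7.775e-03 × 3600 = 28.0 mm/hr.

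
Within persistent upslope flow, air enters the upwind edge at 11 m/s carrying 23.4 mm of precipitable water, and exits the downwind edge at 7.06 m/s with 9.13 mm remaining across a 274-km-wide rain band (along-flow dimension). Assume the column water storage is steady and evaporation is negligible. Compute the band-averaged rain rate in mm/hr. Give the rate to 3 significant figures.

R ≈ 2.54 mm/hr

Column moisture flux per unit crosswind length is F = V × PW.
Inflow: F_in = 11 × 23.4 = 257.4 mm·m/s
Outflow: F_out = 7.06 × 9.13 = 64.4578 mm·m/s
Steady-state rate R = (F_in − F_out)/L = (257.4 − 64.4578) / 274000 m = 7.042e-04 mm/s.
R = 7.042e-04 × 3600 = 2.54 mm/hr.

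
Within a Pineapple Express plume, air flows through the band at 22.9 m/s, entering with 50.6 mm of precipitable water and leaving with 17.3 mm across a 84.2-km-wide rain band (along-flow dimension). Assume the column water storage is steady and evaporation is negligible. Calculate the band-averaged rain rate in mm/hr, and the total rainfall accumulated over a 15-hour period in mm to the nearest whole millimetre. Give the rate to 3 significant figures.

R ≈ 32.6 mm/hr; total ≈ 489 mm

Column moisture flux per unit crosswind length is F = V × PW.
Inflow: F_in = 22.9 × 50.6 = 1158.74 mm·m/s
Outflow: F_out = 22.9 × 17.3 = 396.17 mm·m/s
Steady-state rate R = (F_in − F_out)/L = (1158.74 − 396.17) / 84200 m = 9.057e-03 mm/s.
R = 9.057e-03 × 3600 = 32.6 mm/hr.
Over 15 h: total = 32.6 × 15 = 489 mm.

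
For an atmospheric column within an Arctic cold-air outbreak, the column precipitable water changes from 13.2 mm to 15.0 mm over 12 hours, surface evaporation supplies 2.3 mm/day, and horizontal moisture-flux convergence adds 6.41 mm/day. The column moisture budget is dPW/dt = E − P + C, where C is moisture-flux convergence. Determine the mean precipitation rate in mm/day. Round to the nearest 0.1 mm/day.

dPW/dt = (15.0 − 13.2) mm / (12/24 day) = +3.600 mm/day.
P = E + C − dPW/dt = 2.3 + (6.41) − (+3.600) = 5.1 mm/day.

P ≈ 5.1 mm/day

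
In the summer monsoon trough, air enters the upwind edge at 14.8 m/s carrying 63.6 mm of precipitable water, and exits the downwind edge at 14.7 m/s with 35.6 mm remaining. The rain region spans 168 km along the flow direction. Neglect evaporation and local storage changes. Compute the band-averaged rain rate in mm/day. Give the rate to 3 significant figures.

R ≈ 215 mm/day

Column moisture flux per unit crosswind length is F = V × PW.
Inflow: F_in = 14.8 × 63.6 = 941.28 mm·m/s
Outflow: F_out = 14.7 × 35.6 = 523.32 mm·m/s
Steady-state rate R = (F_in − F_out)/L = (941.28 − 523.32) / 168000 m = 2.488e-03 mm/s.
R = 2.488e-03 × 3600 × 24 = 215 mm/day.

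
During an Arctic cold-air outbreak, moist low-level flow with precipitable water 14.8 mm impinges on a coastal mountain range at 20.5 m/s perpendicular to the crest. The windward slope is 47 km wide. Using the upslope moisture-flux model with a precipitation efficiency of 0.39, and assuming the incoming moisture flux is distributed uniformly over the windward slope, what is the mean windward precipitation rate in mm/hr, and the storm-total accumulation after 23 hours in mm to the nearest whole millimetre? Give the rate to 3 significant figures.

Incoming column moisture flux per unit ridge length: F = V × PW = 20.5 × 14.8 = 303.4 mm·m/s.
Spread over the 47 km slope with efficiency ε = 0.39: R = ε·F/W = 0.39 × 303.4 / 47000 m = 2.518e-03 mm/s.
R = 2.518e-03 × 3600 = 9.06 mm/hr.
Over 23 h: total = 9.06 × 23 = 208.38 ≈ 208 mm.

R ≈ 9.06 mm/hr; total ≈ 208 mm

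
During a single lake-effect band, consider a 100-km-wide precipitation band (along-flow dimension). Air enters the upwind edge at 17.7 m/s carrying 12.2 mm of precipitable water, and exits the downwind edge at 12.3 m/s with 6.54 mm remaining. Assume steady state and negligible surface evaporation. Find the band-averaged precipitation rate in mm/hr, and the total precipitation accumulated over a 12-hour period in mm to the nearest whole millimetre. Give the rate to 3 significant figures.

R ≈ 4.88 mm/hr; total ≈ 59 mm

Column moisture flux per unit crosswind length is F = V × PW.
Inflow: F_in = 17.7 × 12.2 = 215.94 mm·m/s
Outflow: F_out = 12.3 × 6.54 = 80.442 mm·m/s
Steady-state rate R = (F_in − F_out)/L = (215.94 − 80.442) / 100000 m = 1.355e-03 mm/s.
R = 1.355e-03 × 3600 = 4.88 mm/hr.
Over 12 h: total = 4.88 × 12 = 58.56 ≈ 59 mm.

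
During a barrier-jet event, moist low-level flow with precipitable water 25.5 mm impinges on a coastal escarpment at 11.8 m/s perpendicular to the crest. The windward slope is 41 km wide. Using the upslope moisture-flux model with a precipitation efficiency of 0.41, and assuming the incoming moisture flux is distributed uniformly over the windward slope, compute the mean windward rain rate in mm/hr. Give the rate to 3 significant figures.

Incoming column moisture flux per unit ridge length: F = V × PW = 11.8 × 25.5 = 300.9 mm·m/s.
Spread over the 41 km slope with efficiency ε = 0.41: R = ε·F/W = 0.41 × 300.9 / 41000 m = 3.009e-03 mm/s.
R = 3.009e-03 × 3600 = 10.8 mm/hr.

R ≈ 10.8 mm/hr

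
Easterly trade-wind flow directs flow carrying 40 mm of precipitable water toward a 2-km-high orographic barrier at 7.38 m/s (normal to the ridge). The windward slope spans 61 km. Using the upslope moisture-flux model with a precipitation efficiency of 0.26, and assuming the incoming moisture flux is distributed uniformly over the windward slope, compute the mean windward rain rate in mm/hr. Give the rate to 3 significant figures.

R ≈ 4.53 mm/hr

Incoming column moisture flux per unit ridge length: F = V × PW = 7.38 × 40 = 295.2 mm·m/s.
Spread over the 61 km slope with efficiency ε = 0.26: R = ε·F/W = 0.26 × 295.2 / 61000 m = 1.258e-03 mm/s.
R = 1.258e-03 × 3600 = 4.53 mm/hr.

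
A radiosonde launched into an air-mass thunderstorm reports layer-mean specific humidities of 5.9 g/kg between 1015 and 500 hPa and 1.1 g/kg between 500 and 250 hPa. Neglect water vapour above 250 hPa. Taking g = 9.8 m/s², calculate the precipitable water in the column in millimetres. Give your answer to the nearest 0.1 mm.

Precipitable water is the column-integrated vapour mass per unit area: PW = (1/g) Σ q̄ Δp, with q in kg/kg and Δp in Pa (1 kg/m² of water = 1 mm).
Layer 1015–500 hPa: Δp = 515 hPa = 51500 Pa, q̄ = 0.0059 kg/kg → 0.0059 × 51500 / 9.8 = 31.01 mm
Layer 500–250 hPa: Δp = 250 hPa = 25000 Pa, q̄ = 0.0011 kg/kg → 0.0011 × 25000 / 9.8 = 2.81 mm
PW = 31.01 + 2.81 = 33.82 ≈ 33.8 mm.

PW ≈ 33.8 mm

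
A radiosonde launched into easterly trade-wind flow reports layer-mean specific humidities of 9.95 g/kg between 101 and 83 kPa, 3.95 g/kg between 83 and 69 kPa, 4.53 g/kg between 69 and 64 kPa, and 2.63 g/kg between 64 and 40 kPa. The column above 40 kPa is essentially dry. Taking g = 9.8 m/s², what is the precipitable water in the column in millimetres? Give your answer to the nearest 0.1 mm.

Precipitable water is the column-integrated vapour mass per unit area: PW = (1/g) Σ q̄ Δp, with q in kg/kg and Δp in Pa (1 kg/m² of water = 1 mm).
Layer 101–83 kPa: Δp = 180 hPa = 18000 Pa, q̄ = 0.00995 kg/kg → 0.00995 × 18000 / 9.8 = 18.28 mm
Layer 83–69 kPa: Δp = 140 hPa = 14000 Pa, q̄ = 0.00395 kg/kg → 0.00395 × 14000 / 9.8 = 5.64 mm
Layer 69–64 kPa: Δp = 50 hPa = 5000 Pa, q̄ = 0.00453 kg/kg → 0.00453 × 5000 / 9.8 = 2.31 mm
Layer 64–40 kPa: Δp = 240 hPa = 24000 Pa, q̄ = 0.00263 kg/kg → 0.00263 × 24000 / 9.8 = 6.44 mm
PW = 18.28 + 5.64 + 2.31 + 6.44 = 32.67 ≈ 32.7 mm.

PW ≈ 32.7 mm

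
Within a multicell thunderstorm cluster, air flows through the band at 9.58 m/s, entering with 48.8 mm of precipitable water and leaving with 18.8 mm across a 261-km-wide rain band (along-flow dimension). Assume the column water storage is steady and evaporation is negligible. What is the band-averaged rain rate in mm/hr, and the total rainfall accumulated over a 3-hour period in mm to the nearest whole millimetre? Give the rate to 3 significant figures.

Column moisture flux per unit crosswind length is F = V × PW.
Inflow: F_in = 9.58 × 48.8 = 467.504 mm·m/s
Outflow: F_out = 9.58 × 18.8 = 180.104 mm·m/s
Steady-state rate R = (F_in − F_out)/L = (467.504 − 180.104) / 261000 m = 1.101e-03 mm/s.
R = 1.101e-03 × 3600 = 3.96 mm/hr.
Over 3 h: total = 3.96 × 3 = 11.88 ≈ 12 mm.

R ≈ 3.96 mm/hr; total ≈ 12 mm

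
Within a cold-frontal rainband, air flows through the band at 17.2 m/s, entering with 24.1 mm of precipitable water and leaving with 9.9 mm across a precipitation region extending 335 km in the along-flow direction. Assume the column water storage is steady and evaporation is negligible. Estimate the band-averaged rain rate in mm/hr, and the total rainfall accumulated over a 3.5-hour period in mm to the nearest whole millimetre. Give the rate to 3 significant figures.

R ≈ 2.62 mm/hr; total ≈ 9 mm

Column moisture flux per unit crosswind length is F = V × PW.
Inflow: F_in = 17.2 × 24.1 = 414.52 mm·m/s
Outflow: F_out = 17.2 × 9.9 = 170.28 mm·m/s
Steady-state rate R = (F_in − F_out)/L = (414.52 − 170.28) / 335000 m = 7.291e-04 mm/s.
R = 7.291e-04 × 3600 = 2.62 mm/hr.
Over 3.5 h: total = 2.62 × 3.5 = 9.17 ≈ 9 mm.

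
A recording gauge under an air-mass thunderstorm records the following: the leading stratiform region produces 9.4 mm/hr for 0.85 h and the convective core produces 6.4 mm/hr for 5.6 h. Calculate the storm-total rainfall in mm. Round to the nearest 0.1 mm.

Total = Σ Rᵢ Δtᵢ = 9.4 × 0.85 + 6.4 × 5.6
      = 7.99 + 35.84 = 43.8 mm.

total ≈ 43.8 mm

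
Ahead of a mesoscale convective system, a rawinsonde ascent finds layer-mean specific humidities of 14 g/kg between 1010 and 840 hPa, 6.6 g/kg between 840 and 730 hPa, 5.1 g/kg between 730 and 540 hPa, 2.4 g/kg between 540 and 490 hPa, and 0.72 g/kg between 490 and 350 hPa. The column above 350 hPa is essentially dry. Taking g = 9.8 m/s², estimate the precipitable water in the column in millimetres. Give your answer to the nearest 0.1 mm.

Precipitable water is the column-integrated vapour mass per unit area: PW = (1/g) Σ q̄ Δp, with q in kg/kg and Δp in Pa (1 kg/m² of water = 1 mm).
Layer 1010–840 hPa: Δp = 170 hPa = 17000 Pa, q̄ = 0.014 kg/kg → 0.014 × 17000 / 9.8 = 24.29 mm
Layer 840–730 hPa: Δp = 110 hPa = 11000 Pa, q̄ = 0.0066 kg/kg → 0.0066 × 11000 / 9.8 = 7.41 mm
Layer 730–540 hPa: Δp = 190 hPa = 19000 Pa, q̄ = 0.0051 kg/kg → 0.0051 × 19000 / 9.8 = 9.89 mm
Layer 540–490 hPa: Δp = 50 hPa = 5000 Pa, q̄ = 0.0024 kg/kg → 0.0024 × 5000 / 9.8 = 1.22 mm
Layer 490–350 hPa: Δp = 140 hPa = 14000 Pa, q̄ = 0.00072 kg/kg → 0.00072 × 14000 / 9.8 = 1.03 mm
PW = 24.29 + 7.41 + 9.89 + 1.22 + 1.03 = 43.84 ≈ 43.8 mm.

PW ≈ 43.8 mm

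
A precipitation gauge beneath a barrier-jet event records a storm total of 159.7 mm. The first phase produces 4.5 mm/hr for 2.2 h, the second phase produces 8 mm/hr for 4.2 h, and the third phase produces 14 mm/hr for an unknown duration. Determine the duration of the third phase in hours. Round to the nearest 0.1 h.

Known phases: 4.5 × 2.2 + 8 × 4.2 = 9.9 + 33.6 = 43.5 mm.
Remaining depth = 159.7 − 43.5 = 116.2 mm.
Duration = 116.2 / 14 = 8.3 h.

duration ≈ 8.3 h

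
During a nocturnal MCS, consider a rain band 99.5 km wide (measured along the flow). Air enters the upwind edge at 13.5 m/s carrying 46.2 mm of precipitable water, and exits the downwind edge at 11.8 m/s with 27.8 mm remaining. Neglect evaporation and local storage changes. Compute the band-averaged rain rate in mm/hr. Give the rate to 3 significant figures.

Column moisture flux per unit crosswind length is F = V × PW.
Inflow: F_in = 13.5 × 46.2 = 623.7 mm·m/s
Outflow: F_out = 11.8 × 27.8 = 328.04 mm·m/s
Steady-state rate R = (F_in − F_out)/L = (623.7 − 328.04) / 99500 m = 2.971e-03 mm/s.
R = 2.971e-03 × 3600 = 10.7 mm/hr.

R ≈ 10.7 mm/hr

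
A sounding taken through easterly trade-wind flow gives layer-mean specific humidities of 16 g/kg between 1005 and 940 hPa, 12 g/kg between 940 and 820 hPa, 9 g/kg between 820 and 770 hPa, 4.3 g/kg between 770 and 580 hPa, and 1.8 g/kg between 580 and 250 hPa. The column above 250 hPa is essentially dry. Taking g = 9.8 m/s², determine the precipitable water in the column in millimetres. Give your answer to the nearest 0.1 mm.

PW ≈ 44.3 mm

Precipitable water is the column-integrated vapour mass per unit area: PW = (1/g) Σ q̄ Δp, with q in kg/kg and Δp in Pa (1 kg/m² of water = 1 mm).
Layer 1005–940 hPa: Δp = 65 hPa = 6500 Pa, q̄ = 0.016 kg/kg → 0.016 × 6500 / 9.8 = 10.61 mm
Layer 940–820 hPa: Δp = 120 hPa = 12000 Pa, q̄ = 0.012 kg/kg → 0.012 × 12000 / 9.8 = 14.69 mm
Layer 820–770 hPa: Δp = 50 hPa = 5000 Pa, q̄ = 0.009 kg/kg → 0.009 × 5000 / 9.8 = 4.59 mm
Layer 770–580 hPa: Δp = 190 hPa = 19000 Pa, q̄ = 0.0043 kg/kg → 0.0043 × 19000 / 9.8 = 8.34 mm
Layer 580–250 hPa: Δp = 330 hPa = 33000 Pa, q̄ = 0.0018 kg/kg → 0.0018 × 33000 / 9.8 = 6.06 mm
PW = 10.61 + 14.69 + 4.59 + 8.34 + 6.06 = 44.29 ≈ 44.3 mm.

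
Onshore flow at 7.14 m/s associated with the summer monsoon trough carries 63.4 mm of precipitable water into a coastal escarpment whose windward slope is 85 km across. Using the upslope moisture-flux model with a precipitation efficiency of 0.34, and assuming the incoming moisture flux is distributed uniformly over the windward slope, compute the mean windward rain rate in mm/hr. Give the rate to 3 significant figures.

R ≈ 6.52 mm/hr

Incoming column moisture flux per unit ridge length: F = V × PW = 7.14 × 63.4 = 452.676 mm·m/s.
Spread over the 85 km slope with efficiency ε = 0.34: R = ε·F/W = 0.34 × 452.676 / 85000 m = 1.811e-03 mm/s.
R = 1.811e-03 × 3600 = 6.52 mm/hr.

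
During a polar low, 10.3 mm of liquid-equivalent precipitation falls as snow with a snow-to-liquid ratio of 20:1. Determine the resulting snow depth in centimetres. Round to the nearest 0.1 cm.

Snow depth = liquid × ratio = 10.3 mm × 20 = 206 mm = 20.6 cm.

snow depth ≈ 20.6 cm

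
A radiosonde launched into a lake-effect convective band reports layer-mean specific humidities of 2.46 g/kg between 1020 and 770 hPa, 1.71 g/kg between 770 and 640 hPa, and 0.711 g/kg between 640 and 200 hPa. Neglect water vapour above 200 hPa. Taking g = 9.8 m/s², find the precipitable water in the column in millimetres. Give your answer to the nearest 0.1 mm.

PW ≈ 11.7 mm

Precipitable water is the column-integrated vapour mass per unit area: PW = (1/g) Σ q̄ Δp, with q in kg/kg and Δp in Pa (1 kg/m² of water = 1 mm).
Layer 1020–770 hPa: Δp = 250 hPa = 25000 Pa, q̄ = 0.00246 kg/kg → 0.00246 × 25000 / 9.8 = 6.28 mm
Layer 770–640 hPa: Δp = 130 hPa = 13000 Pa, q̄ = 0.00171 kg/kg → 0.00171 × 13000 / 9.8 = 2.27 mm
Layer 640–200 hPa: Δp = 440 hPa = 44000 Pa, q̄ = 0.000711 kg/kg → 0.000711 × 44000 / 9.8 = 3.19 mm
PW = 6.28 + 2.27 + 3.19 = 11.74 ≈ 11.7 mm.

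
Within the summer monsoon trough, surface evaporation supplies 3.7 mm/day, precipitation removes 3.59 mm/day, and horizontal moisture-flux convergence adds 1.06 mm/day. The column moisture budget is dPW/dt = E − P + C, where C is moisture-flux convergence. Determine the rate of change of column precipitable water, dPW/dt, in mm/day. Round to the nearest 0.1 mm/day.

dPW/dt = E − P + C = 3.7 − 3.59 + (1.06) = 1.2 mm/day.

dPW/dt ≈ 1.2 mm/day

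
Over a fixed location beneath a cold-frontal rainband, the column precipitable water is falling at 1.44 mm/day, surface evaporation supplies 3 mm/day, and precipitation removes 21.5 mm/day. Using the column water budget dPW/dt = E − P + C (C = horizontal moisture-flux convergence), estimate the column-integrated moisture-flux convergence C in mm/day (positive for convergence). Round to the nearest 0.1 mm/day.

C ≈ 17.1 mm/day

dPW/dt = -1.44 mm/day.
C = dPW/dt − E + P = (-1.44) − 3 + 21.5 = 17.1 mm/day.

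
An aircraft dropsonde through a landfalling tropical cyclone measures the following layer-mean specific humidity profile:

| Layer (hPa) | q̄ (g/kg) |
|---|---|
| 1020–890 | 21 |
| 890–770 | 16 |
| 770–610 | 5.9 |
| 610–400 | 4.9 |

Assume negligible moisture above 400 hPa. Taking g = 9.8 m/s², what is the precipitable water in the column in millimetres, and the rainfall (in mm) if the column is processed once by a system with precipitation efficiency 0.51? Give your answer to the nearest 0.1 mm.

Precipitable water is the column-integrated vapour mass per unit area: PW = (1/g) Σ q̄ Δp, with q in kg/kg and Δp in Pa (1 kg/m² of water = 1 mm).
Layer 1020–890 hPa: Δp = 130 hPa = 13000 Pa, q̄ = 0.021 kg/kg → 0.021 × 13000 / 9.8 = 27.86 mm
Layer 890–770 hPa: Δp = 120 hPa = 12000 Pa, q̄ = 0.016 kg/kg → 0.016 × 12000 / 9.8 = 19.59 mm
Layer 770–610 hPa: Δp = 160 hPa = 16000 Pa, q̄ = 0.0059 kg/kg → 0.0059 × 16000 / 9.8 = 9.63 mm
Layer 610–400 hPa: Δp = 210 hPa = 21000 Pa, q̄ = 0.0049 kg/kg → 0.0049 × 21000 / 9.8 = 10.50 mm
PW = 27.86 + 19.59 + 9.63 + 10.50 = 67.58 ≈ 67.6 mm.
Rainfall = ε × PW = 0.51 × 67.6 = 34.5 mm.

PW ≈ 67.6 mm; rainfall ≈ 34.5 mm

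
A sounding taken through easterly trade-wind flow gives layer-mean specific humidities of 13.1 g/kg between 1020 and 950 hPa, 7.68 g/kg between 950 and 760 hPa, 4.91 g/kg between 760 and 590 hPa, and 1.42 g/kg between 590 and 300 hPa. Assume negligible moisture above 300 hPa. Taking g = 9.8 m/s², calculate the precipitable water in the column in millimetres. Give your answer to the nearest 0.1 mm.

Precipitable water is the column-integrated vapour mass per unit area: PW = (1/g) Σ q̄ Δp, with q in kg/kg and Δp in Pa (1 kg/m² of water = 1 mm).
Layer 1020–950 hPa: Δp = 70 hPa = 7000 Pa, q̄ = 0.0131 kg/kg → 0.0131 × 7000 / 9.8 = 9.36 mm
Layer 950–760 hPa: Δp = 190 hPa = 19000 Pa, q̄ = 0.00768 kg/kg → 0.00768 × 19000 / 9.8 = 14.89 mm
Layer 760–590 hPa: Δp = 170 hPa = 17000 Pa, q̄ = 0.00491 kg/kg → 0.00491 × 17000 / 9.8 = 8.52 mm
Layer 590–300 hPa: Δp = 290 hPa = 29000 Pa, q̄ = 0.00142 kg/kg → 0.00142 × 29000 / 9.8 = 4.20 mm
PW = 9.36 + 14.89 + 8.52 + 4.20 = 36.97 ≈ 37.0 mm.

PW ≈ 37.0 mm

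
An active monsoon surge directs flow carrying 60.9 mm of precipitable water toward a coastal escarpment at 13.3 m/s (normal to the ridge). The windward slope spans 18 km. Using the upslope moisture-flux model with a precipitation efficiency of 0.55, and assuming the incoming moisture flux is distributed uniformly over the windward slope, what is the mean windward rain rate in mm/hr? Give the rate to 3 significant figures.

R ≈ 89.1 mm/hr

Incoming column moisture flux per unit ridge length: F = V × PW = 13.3 × 60.9 = 809.97 mm·m/s.
Spread over the 18 km slope with efficiency ε = 0.55: R = ε·F/W = 0.55 × 809.97 / 18000 m = 2.475e-02 mm/s.
R = 2.475e-02 × 3600 = 89.1 mm/hr.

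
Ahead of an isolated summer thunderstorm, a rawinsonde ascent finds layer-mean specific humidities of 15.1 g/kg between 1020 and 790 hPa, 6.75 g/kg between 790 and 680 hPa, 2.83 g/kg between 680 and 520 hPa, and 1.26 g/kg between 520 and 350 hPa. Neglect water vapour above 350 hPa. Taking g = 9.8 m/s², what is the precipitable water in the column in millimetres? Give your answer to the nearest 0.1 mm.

Precipitable water is the column-integrated vapour mass per unit area: PW = (1/g) Σ q̄ Δp, with q in kg/kg and Δp in Pa (1 kg/m² of water = 1 mm).
Layer 1020–790 hPa: Δp = 230 hPa = 23000 Pa, q̄ = 0.0151 kg/kg → 0.0151 × 23000 / 9.8 = 35.44 mm
Layer 790–680 hPa: Δp = 110 hPa = 11000 Pa, q̄ = 0.00675 kg/kg → 0.00675 × 11000 / 9.8 = 7.58 mm
Layer 680–520 hPa: Δp = 160 hPa = 16000 Pa, q̄ = 0.00283 kg/kg → 0.00283 × 16000 / 9.8 = 4.62 mm
Layer 520–350 hPa: Δp = 170 hPa = 17000 Pa, q̄ = 0.00126 kg/kg → 0.00126 × 17000 / 9.8 = 2.19 mm
PW = 35.44 + 7.58 + 4.62 + 2.19 = 49.83 ≈ 49.8 mm.

PW ≈ 49.8 mm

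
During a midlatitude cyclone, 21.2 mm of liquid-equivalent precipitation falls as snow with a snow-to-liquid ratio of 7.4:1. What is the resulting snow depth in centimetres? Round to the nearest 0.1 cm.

snow depth ≈ 15.7 cm

Snow depth = liquid × ratio = 21.2 mm × 7.4 = 156.88 mm = 15.7 cm.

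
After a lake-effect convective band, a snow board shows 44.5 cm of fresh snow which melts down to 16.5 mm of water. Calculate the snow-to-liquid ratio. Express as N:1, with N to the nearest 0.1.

Ratio = snow depth / SWE = 445 mm / 16.5 mm = 27.0, i.e. 27.0:1.

ratio ≈ 27.0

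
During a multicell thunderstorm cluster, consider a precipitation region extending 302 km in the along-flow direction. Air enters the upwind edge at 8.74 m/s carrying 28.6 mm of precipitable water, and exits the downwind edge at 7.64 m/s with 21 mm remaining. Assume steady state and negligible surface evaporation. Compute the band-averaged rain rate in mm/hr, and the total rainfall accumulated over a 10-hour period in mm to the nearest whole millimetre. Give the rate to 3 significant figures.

Column moisture flux per unit crosswind length is F = V × PW.
Inflow: F_in = 8.74 × 28.6 = 249.964 mm·m/s
Outflow: F_out = 7.64 × 21 = 160.44 mm·m/s
Steady-state rate R = (F_in − F_out)/L = (249.964 − 160.44) / 302000 m = 2.964e-04 mm/s.
R = 2.964e-04 × 3600 = 1.07 mm/hr.
Over 10 h: total = 1.07 × 10 = 10.7 ≈ 11 mm.

R ≈ 1.07 mm/hr; total ≈ 11 mm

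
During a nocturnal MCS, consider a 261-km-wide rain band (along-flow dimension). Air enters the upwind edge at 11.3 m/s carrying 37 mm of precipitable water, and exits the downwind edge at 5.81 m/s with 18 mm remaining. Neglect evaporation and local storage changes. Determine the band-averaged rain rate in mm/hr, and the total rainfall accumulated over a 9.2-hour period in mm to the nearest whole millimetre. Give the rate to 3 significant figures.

R ≈ 4.32 mm/hr; total ≈ 40 mm

Column moisture flux per unit crosswind length is F = V × PW.
Inflow: F_in = 11.3 × 37 = 418.1 mm·m/s
Outflow: F_out = 5.81 × 18 = 104.58 mm·m/s
Steady-state rate R = (F_in − F_out)/L = (418.1 − 104.58) / 261000 m = 1.201e-03 mm/s.
R = 1.201e-03 × 3600 = 4.32 mm/hr.
Over 9.2 h: total = 4.32 × 9.2 = 39.744 ≈ 40 mm.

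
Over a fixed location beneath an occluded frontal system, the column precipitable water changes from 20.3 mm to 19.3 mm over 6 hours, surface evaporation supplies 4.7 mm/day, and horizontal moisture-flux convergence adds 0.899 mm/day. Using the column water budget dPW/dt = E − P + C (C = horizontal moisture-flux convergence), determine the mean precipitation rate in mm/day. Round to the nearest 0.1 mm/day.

dPW/dt = (19.3 − 20.3) mm / (6/24 day) = -4.000 mm/day.
P = E + C − dPW/dt = 4.7 + (0.899) − (-4.000) = 9.6 mm/day.

P ≈ 9.6 mm/day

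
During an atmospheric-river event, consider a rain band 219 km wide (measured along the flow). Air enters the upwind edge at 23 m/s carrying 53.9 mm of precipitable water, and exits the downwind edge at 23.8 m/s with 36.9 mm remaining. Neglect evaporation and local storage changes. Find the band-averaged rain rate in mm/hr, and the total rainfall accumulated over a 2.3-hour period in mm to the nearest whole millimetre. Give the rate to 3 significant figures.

Column moisture flux per unit crosswind length is F = V × PW.
Inflow: F_in = 23 × 53.9 = 1239.7 mm·m/s
Outflow: F_out = 23.8 × 36.9 = 878.22 mm·m/s
Steady-state rate R = (F_in − F_out)/L = (1239.7 − 878.22) / 219000 m = 1.651e-03 mm/s.
R = 1.651e-03 × 3600 = 5.94 mm/hr.
Over 2.3 h: total = 5.94 × 2.3 = 13.662 ≈ 14 mm.

R ≈ 5.94 mm/hr; total ≈ 14 mm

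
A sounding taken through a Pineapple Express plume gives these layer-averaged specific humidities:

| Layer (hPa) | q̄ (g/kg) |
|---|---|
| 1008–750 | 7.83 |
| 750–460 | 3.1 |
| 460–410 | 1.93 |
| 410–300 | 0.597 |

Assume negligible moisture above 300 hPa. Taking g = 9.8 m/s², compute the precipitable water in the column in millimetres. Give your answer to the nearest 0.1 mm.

Precipitable water is the column-integrated vapour mass per unit area: PW = (1/g) Σ q̄ Δp, with q in kg/kg and Δp in Pa (1 kg/m² of water = 1 mm).
Layer 1008–750 hPa: Δp = 258 hPa = 25800 Pa, q̄ = 0.00783 kg/kg → 0.00783 × 25800 / 9.8 = 20.61 mm
Layer 750–460 hPa: Δp = 290 hPa = 29000 Pa, q̄ = 0.0031 kg/kg → 0.0031 × 29000 / 9.8 = 9.17 mm
Layer 460–410 hPa: Δp = 50 hPa = 5000 Pa, q̄ = 0.00193 kg/kg → 0.00193 × 5000 / 9.8 = 0.98 mm
Layer 410–300 hPa: Δp = 110 hPa = 11000 Pa, q̄ = 0.000597 kg/kg → 0.000597 × 11000 / 9.8 = 0.67 mm
PW = 20.61 + 9.17 + 0.98 + 0.67 = 31.43 ≈ 31.4 mm.

PW ≈ 31.4 mm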